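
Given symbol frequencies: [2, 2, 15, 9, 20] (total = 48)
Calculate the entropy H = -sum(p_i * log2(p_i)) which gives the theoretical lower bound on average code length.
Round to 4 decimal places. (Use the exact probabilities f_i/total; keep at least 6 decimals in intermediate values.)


Per-symbol terms -p_i * log2(p_i) with p_i = f_i/48:
  p = 2/48 = 0.041667: log2(p) = -4.584963, -p*log2(p) = 0.191040
  p = 2/48 = 0.041667: log2(p) = -4.584963, -p*log2(p) = 0.191040
  p = 15/48 = 0.312500: log2(p) = -1.678072, -p*log2(p) = 0.524397
  p = 9/48 = 0.187500: log2(p) = -2.415037, -p*log2(p) = 0.452820
  p = 20/48 = 0.416667: log2(p) = -1.263034, -p*log2(p) = 0.526264
H = 0.191040 + 0.191040 + 0.524397 + 0.452820 + 0.526264 = 1.885561

H = 1.8856 bits/symbol


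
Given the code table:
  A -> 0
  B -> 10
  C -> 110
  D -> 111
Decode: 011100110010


Decoding:
0 -> A
111 -> D
0 -> A
0 -> A
110 -> C
0 -> A
10 -> B


Result: ADAACAB


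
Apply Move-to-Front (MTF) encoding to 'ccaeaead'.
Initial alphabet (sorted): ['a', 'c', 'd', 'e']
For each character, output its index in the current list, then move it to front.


MTF encoding:
'c': index 1 in ['a', 'c', 'd', 'e'] -> ['c', 'a', 'd', 'e']
'c': index 0 in ['c', 'a', 'd', 'e'] -> ['c', 'a', 'd', 'e']
'a': index 1 in ['c', 'a', 'd', 'e'] -> ['a', 'c', 'd', 'e']
'e': index 3 in ['a', 'c', 'd', 'e'] -> ['e', 'a', 'c', 'd']
'a': index 1 in ['e', 'a', 'c', 'd'] -> ['a', 'e', 'c', 'd']
'e': index 1 in ['a', 'e', 'c', 'd'] -> ['e', 'a', 'c', 'd']
'a': index 1 in ['e', 'a', 'c', 'd'] -> ['a', 'e', 'c', 'd']
'd': index 3 in ['a', 'e', 'c', 'd'] -> ['d', 'a', 'e', 'c']


Output: [1, 0, 1, 3, 1, 1, 1, 3]


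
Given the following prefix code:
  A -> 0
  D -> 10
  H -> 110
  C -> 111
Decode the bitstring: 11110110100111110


Decoding step by step:
Bits 111 -> C
Bits 10 -> D
Bits 110 -> H
Bits 10 -> D
Bits 0 -> A
Bits 111 -> C
Bits 110 -> H


Decoded message: CDHDACH


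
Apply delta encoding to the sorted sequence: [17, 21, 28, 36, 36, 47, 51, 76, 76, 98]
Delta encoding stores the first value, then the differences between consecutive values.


First value: 17
Deltas:
  21 - 17 = 4
  28 - 21 = 7
  36 - 28 = 8
  36 - 36 = 0
  47 - 36 = 11
  51 - 47 = 4
  76 - 51 = 25
  76 - 76 = 0
  98 - 76 = 22


Delta encoded: [17, 4, 7, 8, 0, 11, 4, 25, 0, 22]


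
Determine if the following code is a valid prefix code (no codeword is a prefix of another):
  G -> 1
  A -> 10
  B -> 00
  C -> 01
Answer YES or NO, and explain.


Checking each pair (does one codeword prefix another?):
  G='1' vs A='10': prefix -- VIOLATION

NO -- this is NOT a valid prefix code. G (1) is a prefix of A (10).


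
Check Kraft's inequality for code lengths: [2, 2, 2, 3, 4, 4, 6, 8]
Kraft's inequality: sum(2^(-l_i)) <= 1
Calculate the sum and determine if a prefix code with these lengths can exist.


Sum = 2^(-2) + 2^(-2) + 2^(-2) + 2^(-3) + 2^(-4) + 2^(-4) + 2^(-6) + 2^(-8)
    = 0.25 + 0.25 + 0.25 + 0.125 + 0.0625 + 0.0625 + 0.015625 + 0.00390625
    = 261/256 = 1.01953125
Since 1.01953125 > 1, Kraft's inequality is NOT satisfied.
A prefix code with these lengths CANNOT exist.

Kraft sum = 1.01953125. Not satisfied.


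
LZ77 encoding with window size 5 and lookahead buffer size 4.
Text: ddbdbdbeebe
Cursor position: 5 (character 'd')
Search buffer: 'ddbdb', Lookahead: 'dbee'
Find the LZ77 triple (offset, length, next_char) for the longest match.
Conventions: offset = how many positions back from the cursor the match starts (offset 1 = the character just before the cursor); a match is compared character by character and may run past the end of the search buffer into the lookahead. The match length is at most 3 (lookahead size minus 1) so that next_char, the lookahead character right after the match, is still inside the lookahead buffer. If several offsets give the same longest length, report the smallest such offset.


Try each offset into the search buffer:
  offset=1 (pos 4, char 'b'): match length 0
  offset=2 (pos 3, char 'd'): match length 2
  offset=3 (pos 2, char 'b'): match length 0
  offset=4 (pos 1, char 'd'): match length 2
  offset=5 (pos 0, char 'd'): match length 1
Longest match has length 2, found at offsets 2, 4; take the smallest, offset 2.
next_char = character at position 5 + 2 = 7 -> 'e'

Best match: offset=2, length=2 (matching 'db' starting at position 3)
LZ77 triple: (2, 2, 'e')


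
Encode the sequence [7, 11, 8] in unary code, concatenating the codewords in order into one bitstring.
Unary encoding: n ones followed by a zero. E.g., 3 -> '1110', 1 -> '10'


Encode each number as n ones followed by a terminating 0:
  7 -> 11111110 (8 bits)
  11 -> 111111111110 (12 bits)
  8 -> 111111110 (9 bits)
Total length = 8 + 12 + 9 = 29 bits.

Unary([7, 11, 8]) = 11111110111111111110111111110 (29 bits)


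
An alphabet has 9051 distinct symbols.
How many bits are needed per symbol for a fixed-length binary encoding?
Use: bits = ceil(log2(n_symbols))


log2(9051) = 13.1439
Bracket: 2^13 = 8192 < 9051 <= 2^14 = 16384
So ceil(log2(9051)) = 14

bits = ceil(log2(9051)) = ceil(13.1439) = 14 bits


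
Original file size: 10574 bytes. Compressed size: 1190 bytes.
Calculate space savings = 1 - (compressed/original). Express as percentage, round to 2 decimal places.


ratio = compressed/original = 1190/10574 = 0.11254
savings = 1 - ratio = 1 - 0.11254 = 0.88746
as a percentage: 0.88746 * 100 = 88.75%

Space savings = 1 - 1190/10574 = 88.75%


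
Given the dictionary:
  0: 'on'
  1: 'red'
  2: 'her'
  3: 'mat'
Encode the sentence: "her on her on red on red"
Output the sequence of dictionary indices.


Look up each word in the dictionary:
  'her' -> 2
  'on' -> 0
  'her' -> 2
  'on' -> 0
  'red' -> 1
  'on' -> 0
  'red' -> 1

Encoded: [2, 0, 2, 0, 1, 0, 1]


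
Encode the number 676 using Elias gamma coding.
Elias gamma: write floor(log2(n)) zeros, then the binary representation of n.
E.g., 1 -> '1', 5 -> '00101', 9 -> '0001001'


num_bits = floor(log2(676)) + 1 = 10
leading_zeros = num_bits - 1 = 9
binary(676) = 1010100100

Elias gamma(676) = '000000000' + '1010100100' = 0000000001010100100 (19 bits)


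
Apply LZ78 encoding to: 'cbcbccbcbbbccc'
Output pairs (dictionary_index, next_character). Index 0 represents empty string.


LZ78 encoding steps:
Dictionary: {0: ''}
Step 1: w='' (idx 0), next='c' -> output (0, 'c'), add 'c' as idx 1
Step 2: w='' (idx 0), next='b' -> output (0, 'b'), add 'b' as idx 2
Step 3: w='c' (idx 1), next='b' -> output (1, 'b'), add 'cb' as idx 3
Step 4: w='c' (idx 1), next='c' -> output (1, 'c'), add 'cc' as idx 4
Step 5: w='b' (idx 2), next='c' -> output (2, 'c'), add 'bc' as idx 5
Step 6: w='b' (idx 2), next='b' -> output (2, 'b'), add 'bb' as idx 6
Step 7: w='bc' (idx 5), next='c' -> output (5, 'c'), add 'bcc' as idx 7
Step 8: w='c' (idx 1), end of input -> output (1, '')


Encoded: [(0, 'c'), (0, 'b'), (1, 'b'), (1, 'c'), (2, 'c'), (2, 'b'), (5, 'c'), (1, '')]


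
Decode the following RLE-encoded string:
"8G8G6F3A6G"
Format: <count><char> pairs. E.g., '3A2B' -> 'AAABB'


Expanding each <count><char> pair:
  8G -> 'GGGGGGGG'
  8G -> 'GGGGGGGG'
  6F -> 'FFFFFF'
  3A -> 'AAA'
  6G -> 'GGGGGG'

Decoded = GGGGGGGGGGGGGGGGFFFFFFAAAGGGGGG


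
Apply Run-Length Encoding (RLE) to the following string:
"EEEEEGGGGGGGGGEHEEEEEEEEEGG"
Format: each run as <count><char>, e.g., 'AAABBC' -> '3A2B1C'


Scanning runs left to right:
  i=0: run of 'E' x 5 -> '5E'
  i=5: run of 'G' x 9 -> '9G'
  i=14: run of 'E' x 1 -> '1E'
  i=15: run of 'H' x 1 -> '1H'
  i=16: run of 'E' x 9 -> '9E'
  i=25: run of 'G' x 2 -> '2G'

RLE = 5E9G1E1H9E2G


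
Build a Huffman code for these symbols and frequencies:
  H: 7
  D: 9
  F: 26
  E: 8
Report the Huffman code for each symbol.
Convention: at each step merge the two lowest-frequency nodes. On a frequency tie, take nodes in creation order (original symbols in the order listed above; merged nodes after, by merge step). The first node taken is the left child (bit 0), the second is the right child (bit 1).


Huffman tree construction:
Step 1: Merge H(7) + E(8) = 15
Step 2: Merge D(9) + (H+E)(15) = 24
Step 3: Merge (D+(H+E))(24) + F(26) = 50
Read each symbol's code off the tree from the root (left child = 0, right child = 1).

Codes:
  H: 010 (length 3)
  D: 00 (length 2)
  F: 1 (length 1)
  E: 011 (length 3)
Average code length: 89/50 = 1.7800 bits/symbol


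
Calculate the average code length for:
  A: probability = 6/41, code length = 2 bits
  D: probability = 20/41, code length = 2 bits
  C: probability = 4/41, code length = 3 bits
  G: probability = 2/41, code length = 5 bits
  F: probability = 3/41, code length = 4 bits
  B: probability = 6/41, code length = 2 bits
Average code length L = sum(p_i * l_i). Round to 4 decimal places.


Weighted contributions p_i * l_i:
  A: (6/41) * 2 = 12/41
  D: (20/41) * 2 = 40/41
  C: (4/41) * 3 = 12/41
  G: (2/41) * 5 = 10/41
  F: (3/41) * 4 = 12/41
  B: (6/41) * 2 = 12/41
Sum = (12 + 40 + 12 + 10 + 12 + 12)/41 = 98/41

L = 98/41 = 2.3902 bits/symbol


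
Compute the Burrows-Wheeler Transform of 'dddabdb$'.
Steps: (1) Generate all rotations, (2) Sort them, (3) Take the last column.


Rotations (sorted):
  0: $dddabdb -> last char: b
  1: abdb$ddd -> last char: d
  2: b$dddabd -> last char: d
  3: bdb$ddda -> last char: a
  4: dabdb$dd -> last char: d
  5: db$dddab -> last char: b
  6: ddabdb$d -> last char: d
  7: dddabdb$ -> last char: $


BWT = bddadbd$


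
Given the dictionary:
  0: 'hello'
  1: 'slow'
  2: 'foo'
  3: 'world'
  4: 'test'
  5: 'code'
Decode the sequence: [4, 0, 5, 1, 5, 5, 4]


Look up each index in the dictionary:
  4 -> 'test'
  0 -> 'hello'
  5 -> 'code'
  1 -> 'slow'
  5 -> 'code'
  5 -> 'code'
  4 -> 'test'

Decoded: "test hello code slow code code test"


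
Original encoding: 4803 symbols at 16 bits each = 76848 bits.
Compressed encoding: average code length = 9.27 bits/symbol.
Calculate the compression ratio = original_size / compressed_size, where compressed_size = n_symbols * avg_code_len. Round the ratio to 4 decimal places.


original_size = n_symbols * orig_bits = 4803 * 16 = 76848 bits
compressed_size = n_symbols * avg_code_len = 4803 * 9.27 = 44523.81 bits
ratio = original_size / compressed_size = 76848 / 44523.81 = 1.726

Compression ratio = 1.726


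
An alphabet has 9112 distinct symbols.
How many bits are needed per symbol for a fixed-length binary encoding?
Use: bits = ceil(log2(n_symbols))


log2(9112) = 13.1536
Bracket: 2^13 = 8192 < 9112 <= 2^14 = 16384
So ceil(log2(9112)) = 14

bits = ceil(log2(9112)) = ceil(13.1536) = 14 bits


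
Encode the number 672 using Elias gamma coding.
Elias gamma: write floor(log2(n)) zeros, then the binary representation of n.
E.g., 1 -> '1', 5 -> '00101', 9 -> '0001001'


num_bits = floor(log2(672)) + 1 = 10
leading_zeros = num_bits - 1 = 9
binary(672) = 1010100000

Elias gamma(672) = '000000000' + '1010100000' = 0000000001010100000 (19 bits)


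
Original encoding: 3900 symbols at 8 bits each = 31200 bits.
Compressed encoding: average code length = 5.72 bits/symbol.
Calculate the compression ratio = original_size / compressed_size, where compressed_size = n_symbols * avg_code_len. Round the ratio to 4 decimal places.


original_size = n_symbols * orig_bits = 3900 * 8 = 31200 bits
compressed_size = n_symbols * avg_code_len = 3900 * 5.72 = 22308.0 bits
ratio = original_size / compressed_size = 31200 / 22308.0 = 1.3986

Compression ratio = 1.3986


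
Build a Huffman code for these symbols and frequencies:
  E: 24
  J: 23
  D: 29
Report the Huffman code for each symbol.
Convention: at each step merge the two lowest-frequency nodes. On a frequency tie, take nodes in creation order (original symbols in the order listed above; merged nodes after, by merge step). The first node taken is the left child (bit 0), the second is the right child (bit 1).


Huffman tree construction:
Step 1: Merge J(23) + E(24) = 47
Step 2: Merge D(29) + (J+E)(47) = 76
Read each symbol's code off the tree from the root (left child = 0, right child = 1).

Codes:
  E: 11 (length 2)
  J: 10 (length 2)
  D: 0 (length 1)
Average code length: 123/76 = 1.6184 bits/symbol


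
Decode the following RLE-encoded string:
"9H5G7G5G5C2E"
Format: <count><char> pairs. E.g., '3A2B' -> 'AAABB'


Expanding each <count><char> pair:
  9H -> 'HHHHHHHHH'
  5G -> 'GGGGG'
  7G -> 'GGGGGGG'
  5G -> 'GGGGG'
  5C -> 'CCCCC'
  2E -> 'EE'

Decoded = HHHHHHHHHGGGGGGGGGGGGGGGGGCCCCCEE


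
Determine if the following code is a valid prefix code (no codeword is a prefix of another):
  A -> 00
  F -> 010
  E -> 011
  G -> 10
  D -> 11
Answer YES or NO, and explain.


Checking each pair (does one codeword prefix another?):
  A='00' vs F='010': no prefix
  A='00' vs E='011': no prefix
  A='00' vs G='10': no prefix
  A='00' vs D='11': no prefix
  F='010' vs A='00': no prefix
  F='010' vs E='011': no prefix
  F='010' vs G='10': no prefix
  F='010' vs D='11': no prefix
  E='011' vs A='00': no prefix
  E='011' vs F='010': no prefix
  E='011' vs G='10': no prefix
  E='011' vs D='11': no prefix
  G='10' vs A='00': no prefix
  G='10' vs F='010': no prefix
  G='10' vs E='011': no prefix
  G='10' vs D='11': no prefix
  D='11' vs A='00': no prefix
  D='11' vs F='010': no prefix
  D='11' vs E='011': no prefix
  D='11' vs G='10': no prefix
No violation found over all pairs.

YES -- this is a valid prefix code. No codeword is a prefix of any other codeword.


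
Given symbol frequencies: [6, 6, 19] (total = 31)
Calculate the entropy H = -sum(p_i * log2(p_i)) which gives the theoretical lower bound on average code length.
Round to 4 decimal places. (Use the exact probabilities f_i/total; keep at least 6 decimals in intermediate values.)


Per-symbol terms -p_i * log2(p_i) with p_i = f_i/31:
  p = 6/31 = 0.193548: log2(p) = -2.369234, -p*log2(p) = 0.458561
  p = 6/31 = 0.193548: log2(p) = -2.369234, -p*log2(p) = 0.458561
  p = 19/31 = 0.612903: log2(p) = -0.706269, -p*log2(p) = 0.432874
H = 0.458561 + 0.458561 + 0.432874 = 1.349996

H = 1.35 bits/symbol


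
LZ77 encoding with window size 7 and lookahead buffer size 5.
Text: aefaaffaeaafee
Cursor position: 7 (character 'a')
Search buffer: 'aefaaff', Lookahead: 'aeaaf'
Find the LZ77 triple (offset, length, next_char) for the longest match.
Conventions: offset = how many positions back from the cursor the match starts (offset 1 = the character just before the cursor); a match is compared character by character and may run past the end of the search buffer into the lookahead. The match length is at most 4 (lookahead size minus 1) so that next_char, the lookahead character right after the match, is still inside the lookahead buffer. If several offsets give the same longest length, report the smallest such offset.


Try each offset into the search buffer:
  offset=1 (pos 6, char 'f'): match length 0
  offset=2 (pos 5, char 'f'): match length 0
  offset=3 (pos 4, char 'a'): match length 1
  offset=4 (pos 3, char 'a'): match length 1
  offset=5 (pos 2, char 'f'): match length 0
  offset=6 (pos 1, char 'e'): match length 0
  offset=7 (pos 0, char 'a'): match length 2
Longest match has length 2 at offset 7.
next_char = character at position 7 + 2 = 9 -> 'a'

Best match: offset=7, length=2 (matching 'ae' starting at position 0)
LZ77 triple: (7, 2, 'a')


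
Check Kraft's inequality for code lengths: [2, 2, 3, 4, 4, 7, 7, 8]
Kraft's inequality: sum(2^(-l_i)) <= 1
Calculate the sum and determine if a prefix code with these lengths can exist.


Sum = 2^(-2) + 2^(-2) + 2^(-3) + 2^(-4) + 2^(-4) + 2^(-7) + 2^(-7) + 2^(-8)
    = 0.25 + 0.25 + 0.125 + 0.0625 + 0.0625 + 0.0078125 + 0.0078125 + 0.00390625
    = 197/256 = 0.76953125
Since 0.76953125 <= 1, Kraft's inequality IS satisfied.
A prefix code with these lengths CAN exist.

Kraft sum = 0.76953125. Satisfied.


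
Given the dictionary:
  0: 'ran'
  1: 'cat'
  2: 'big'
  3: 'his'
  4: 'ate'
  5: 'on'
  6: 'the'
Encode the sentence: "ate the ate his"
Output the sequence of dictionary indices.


Look up each word in the dictionary:
  'ate' -> 4
  'the' -> 6
  'ate' -> 4
  'his' -> 3

Encoded: [4, 6, 4, 3]


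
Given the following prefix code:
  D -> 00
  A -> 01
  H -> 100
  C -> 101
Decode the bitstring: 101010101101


Decoding step by step:
Bits 101 -> C
Bits 01 -> A
Bits 01 -> A
Bits 01 -> A
Bits 101 -> C


Decoded message: CAAAC


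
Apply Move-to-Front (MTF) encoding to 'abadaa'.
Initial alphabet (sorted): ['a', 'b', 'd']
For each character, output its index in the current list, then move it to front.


MTF encoding:
'a': index 0 in ['a', 'b', 'd'] -> ['a', 'b', 'd']
'b': index 1 in ['a', 'b', 'd'] -> ['b', 'a', 'd']
'a': index 1 in ['b', 'a', 'd'] -> ['a', 'b', 'd']
'd': index 2 in ['a', 'b', 'd'] -> ['d', 'a', 'b']
'a': index 1 in ['d', 'a', 'b'] -> ['a', 'd', 'b']
'a': index 0 in ['a', 'd', 'b'] -> ['a', 'd', 'b']


Output: [0, 1, 1, 2, 1, 0]


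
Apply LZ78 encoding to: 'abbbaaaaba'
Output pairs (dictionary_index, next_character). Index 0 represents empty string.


LZ78 encoding steps:
Dictionary: {0: ''}
Step 1: w='' (idx 0), next='a' -> output (0, 'a'), add 'a' as idx 1
Step 2: w='' (idx 0), next='b' -> output (0, 'b'), add 'b' as idx 2
Step 3: w='b' (idx 2), next='b' -> output (2, 'b'), add 'bb' as idx 3
Step 4: w='a' (idx 1), next='a' -> output (1, 'a'), add 'aa' as idx 4
Step 5: w='aa' (idx 4), next='b' -> output (4, 'b'), add 'aab' as idx 5
Step 6: w='a' (idx 1), end of input -> output (1, '')


Encoded: [(0, 'a'), (0, 'b'), (2, 'b'), (1, 'a'), (4, 'b'), (1, '')]


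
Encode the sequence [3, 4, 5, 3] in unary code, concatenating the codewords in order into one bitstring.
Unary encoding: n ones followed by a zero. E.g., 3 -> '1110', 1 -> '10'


Encode each number as n ones followed by a terminating 0:
  3 -> 1110 (4 bits)
  4 -> 11110 (5 bits)
  5 -> 111110 (6 bits)
  3 -> 1110 (4 bits)
Total length = 4 + 5 + 6 + 4 = 19 bits.

Unary([3, 4, 5, 3]) = 1110111101111101110 (19 bits)


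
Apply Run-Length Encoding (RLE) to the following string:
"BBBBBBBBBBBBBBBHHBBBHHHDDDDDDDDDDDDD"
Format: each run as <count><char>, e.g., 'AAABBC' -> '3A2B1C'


Scanning runs left to right:
  i=0: run of 'B' x 15 -> '15B'
  i=15: run of 'H' x 2 -> '2H'
  i=17: run of 'B' x 3 -> '3B'
  i=20: run of 'H' x 3 -> '3H'
  i=23: run of 'D' x 13 -> '13D'

RLE = 15B2H3B3H13D


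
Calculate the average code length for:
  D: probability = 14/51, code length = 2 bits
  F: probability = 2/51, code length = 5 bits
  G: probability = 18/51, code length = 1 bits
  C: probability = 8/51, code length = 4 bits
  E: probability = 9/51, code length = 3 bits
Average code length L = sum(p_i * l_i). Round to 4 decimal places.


Weighted contributions p_i * l_i:
  D: (14/51) * 2 = 28/51
  F: (2/51) * 5 = 10/51
  G: (18/51) * 1 = 18/51
  C: (8/51) * 4 = 32/51
  E: (9/51) * 3 = 27/51
Sum = (28 + 10 + 18 + 32 + 27)/51 = 115/51

L = 115/51 = 2.2549 bits/symbol


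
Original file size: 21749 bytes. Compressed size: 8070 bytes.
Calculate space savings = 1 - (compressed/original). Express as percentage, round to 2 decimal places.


ratio = compressed/original = 8070/21749 = 0.371052
savings = 1 - ratio = 1 - 0.371052 = 0.628948
as a percentage: 0.628948 * 100 = 62.89%

Space savings = 1 - 8070/21749 = 62.89%


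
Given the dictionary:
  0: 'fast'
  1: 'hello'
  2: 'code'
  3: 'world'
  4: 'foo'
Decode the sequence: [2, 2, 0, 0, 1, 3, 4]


Look up each index in the dictionary:
  2 -> 'code'
  2 -> 'code'
  0 -> 'fast'
  0 -> 'fast'
  1 -> 'hello'
  3 -> 'world'
  4 -> 'foo'

Decoded: "code code fast fast hello world foo"


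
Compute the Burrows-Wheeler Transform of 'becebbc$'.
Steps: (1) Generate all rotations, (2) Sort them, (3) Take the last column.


Rotations (sorted):
  0: $becebbc -> last char: c
  1: bbc$bece -> last char: e
  2: bc$beceb -> last char: b
  3: becebbc$ -> last char: $
  4: c$becebb -> last char: b
  5: cebbc$be -> last char: e
  6: ebbc$bec -> last char: c
  7: ecebbc$b -> last char: b


BWT = ceb$becb


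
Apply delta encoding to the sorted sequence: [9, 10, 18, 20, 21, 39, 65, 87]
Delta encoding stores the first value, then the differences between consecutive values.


First value: 9
Deltas:
  10 - 9 = 1
  18 - 10 = 8
  20 - 18 = 2
  21 - 20 = 1
  39 - 21 = 18
  65 - 39 = 26
  87 - 65 = 22


Delta encoded: [9, 1, 8, 2, 1, 18, 26, 22]


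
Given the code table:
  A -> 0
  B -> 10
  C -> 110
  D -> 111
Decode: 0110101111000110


Decoding:
0 -> A
110 -> C
10 -> B
111 -> D
10 -> B
0 -> A
0 -> A
110 -> C


Result: ACBDBAAC


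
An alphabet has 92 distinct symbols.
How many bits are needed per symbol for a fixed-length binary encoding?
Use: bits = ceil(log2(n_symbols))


log2(92) = 6.5236
Bracket: 2^6 = 64 < 92 <= 2^7 = 128
So ceil(log2(92)) = 7

bits = ceil(log2(92)) = ceil(6.5236) = 7 bits


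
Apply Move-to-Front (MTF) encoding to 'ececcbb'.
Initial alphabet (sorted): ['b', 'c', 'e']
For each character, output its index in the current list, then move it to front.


MTF encoding:
'e': index 2 in ['b', 'c', 'e'] -> ['e', 'b', 'c']
'c': index 2 in ['e', 'b', 'c'] -> ['c', 'e', 'b']
'e': index 1 in ['c', 'e', 'b'] -> ['e', 'c', 'b']
'c': index 1 in ['e', 'c', 'b'] -> ['c', 'e', 'b']
'c': index 0 in ['c', 'e', 'b'] -> ['c', 'e', 'b']
'b': index 2 in ['c', 'e', 'b'] -> ['b', 'c', 'e']
'b': index 0 in ['b', 'c', 'e'] -> ['b', 'c', 'e']


Output: [2, 2, 1, 1, 0, 2, 0]


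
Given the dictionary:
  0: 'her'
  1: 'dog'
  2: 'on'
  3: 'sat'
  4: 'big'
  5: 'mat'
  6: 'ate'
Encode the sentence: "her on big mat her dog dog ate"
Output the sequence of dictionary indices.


Look up each word in the dictionary:
  'her' -> 0
  'on' -> 2
  'big' -> 4
  'mat' -> 5
  'her' -> 0
  'dog' -> 1
  'dog' -> 1
  'ate' -> 6

Encoded: [0, 2, 4, 5, 0, 1, 1, 6]


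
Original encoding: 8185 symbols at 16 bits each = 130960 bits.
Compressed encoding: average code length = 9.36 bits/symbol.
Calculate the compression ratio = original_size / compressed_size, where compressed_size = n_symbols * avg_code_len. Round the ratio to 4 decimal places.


original_size = n_symbols * orig_bits = 8185 * 16 = 130960 bits
compressed_size = n_symbols * avg_code_len = 8185 * 9.36 = 76611.6 bits
ratio = original_size / compressed_size = 130960 / 76611.6 = 1.7094

Compression ratio = 1.7094


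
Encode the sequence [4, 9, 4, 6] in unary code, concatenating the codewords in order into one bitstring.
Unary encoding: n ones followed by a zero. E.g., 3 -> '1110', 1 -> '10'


Encode each number as n ones followed by a terminating 0:
  4 -> 11110 (5 bits)
  9 -> 1111111110 (10 bits)
  4 -> 11110 (5 bits)
  6 -> 1111110 (7 bits)
Total length = 5 + 10 + 5 + 7 = 27 bits.

Unary([4, 9, 4, 6]) = 111101111111110111101111110 (27 bits)


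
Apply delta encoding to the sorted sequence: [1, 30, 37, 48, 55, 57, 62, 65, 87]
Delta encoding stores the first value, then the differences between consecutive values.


First value: 1
Deltas:
  30 - 1 = 29
  37 - 30 = 7
  48 - 37 = 11
  55 - 48 = 7
  57 - 55 = 2
  62 - 57 = 5
  65 - 62 = 3
  87 - 65 = 22


Delta encoded: [1, 29, 7, 11, 7, 2, 5, 3, 22]


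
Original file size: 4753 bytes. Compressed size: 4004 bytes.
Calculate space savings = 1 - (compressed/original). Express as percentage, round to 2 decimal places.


ratio = compressed/original = 4004/4753 = 0.842415
savings = 1 - ratio = 1 - 0.842415 = 0.157585
as a percentage: 0.157585 * 100 = 15.76%

Space savings = 1 - 4004/4753 = 15.76%


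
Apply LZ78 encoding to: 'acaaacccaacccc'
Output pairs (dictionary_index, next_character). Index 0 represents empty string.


LZ78 encoding steps:
Dictionary: {0: ''}
Step 1: w='' (idx 0), next='a' -> output (0, 'a'), add 'a' as idx 1
Step 2: w='' (idx 0), next='c' -> output (0, 'c'), add 'c' as idx 2
Step 3: w='a' (idx 1), next='a' -> output (1, 'a'), add 'aa' as idx 3
Step 4: w='a' (idx 1), next='c' -> output (1, 'c'), add 'ac' as idx 4
Step 5: w='c' (idx 2), next='c' -> output (2, 'c'), add 'cc' as idx 5
Step 6: w='aa' (idx 3), next='c' -> output (3, 'c'), add 'aac' as idx 6
Step 7: w='cc' (idx 5), next='c' -> output (5, 'c'), add 'ccc' as idx 7


Encoded: [(0, 'a'), (0, 'c'), (1, 'a'), (1, 'c'), (2, 'c'), (3, 'c'), (5, 'c')]


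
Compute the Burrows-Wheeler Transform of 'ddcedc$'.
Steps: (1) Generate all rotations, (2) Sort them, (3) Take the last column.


Rotations (sorted):
  0: $ddcedc -> last char: c
  1: c$ddced -> last char: d
  2: cedc$dd -> last char: d
  3: dc$ddce -> last char: e
  4: dcedc$d -> last char: d
  5: ddcedc$ -> last char: $
  6: edc$ddc -> last char: c


BWT = cdded$c


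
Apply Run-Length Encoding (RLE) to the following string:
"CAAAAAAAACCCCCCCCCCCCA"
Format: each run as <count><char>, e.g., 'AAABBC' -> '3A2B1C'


Scanning runs left to right:
  i=0: run of 'C' x 1 -> '1C'
  i=1: run of 'A' x 8 -> '8A'
  i=9: run of 'C' x 12 -> '12C'
  i=21: run of 'A' x 1 -> '1A'

RLE = 1C8A12C1A


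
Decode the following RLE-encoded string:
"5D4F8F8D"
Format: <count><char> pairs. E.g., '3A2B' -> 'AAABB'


Expanding each <count><char> pair:
  5D -> 'DDDDD'
  4F -> 'FFFF'
  8F -> 'FFFFFFFF'
  8D -> 'DDDDDDDD'

Decoded = DDDDDFFFFFFFFFFFFDDDDDDDD


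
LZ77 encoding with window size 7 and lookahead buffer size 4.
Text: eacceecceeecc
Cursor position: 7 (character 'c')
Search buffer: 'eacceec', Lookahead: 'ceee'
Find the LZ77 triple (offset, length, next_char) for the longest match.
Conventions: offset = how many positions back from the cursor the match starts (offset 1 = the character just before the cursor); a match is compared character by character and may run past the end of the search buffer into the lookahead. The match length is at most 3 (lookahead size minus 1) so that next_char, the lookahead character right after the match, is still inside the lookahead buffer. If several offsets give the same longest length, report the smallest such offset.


Try each offset into the search buffer:
  offset=1 (pos 6, char 'c'): match length 1
  offset=2 (pos 5, char 'e'): match length 0
  offset=3 (pos 4, char 'e'): match length 0
  offset=4 (pos 3, char 'c'): match length 3
  offset=5 (pos 2, char 'c'): match length 1
  offset=6 (pos 1, char 'a'): match length 0
  offset=7 (pos 0, char 'e'): match length 0
Longest match has length 3 at offset 4.
next_char = character at position 7 + 3 = 10 -> 'e'

Best match: offset=4, length=3 (matching 'cee' starting at position 3)
LZ77 triple: (4, 3, 'e')


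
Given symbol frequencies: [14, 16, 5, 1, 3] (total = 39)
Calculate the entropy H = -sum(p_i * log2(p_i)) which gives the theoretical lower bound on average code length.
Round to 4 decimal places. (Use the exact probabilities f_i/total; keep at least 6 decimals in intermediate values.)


Per-symbol terms -p_i * log2(p_i) with p_i = f_i/39:
  p = 14/39 = 0.358974: log2(p) = -1.478047, -p*log2(p) = 0.530581
  p = 16/39 = 0.410256: log2(p) = -1.285402, -p*log2(p) = 0.527345
  p = 5/39 = 0.128205: log2(p) = -2.963474, -p*log2(p) = 0.379933
  p = 1/39 = 0.025641: log2(p) = -5.285402, -p*log2(p) = 0.135523
  p = 3/39 = 0.076923: log2(p) = -3.700440, -p*log2(p) = 0.284649
H = 0.530581 + 0.527345 + 0.379933 + 0.135523 + 0.284649 = 1.858031

H = 1.858 bits/symbol


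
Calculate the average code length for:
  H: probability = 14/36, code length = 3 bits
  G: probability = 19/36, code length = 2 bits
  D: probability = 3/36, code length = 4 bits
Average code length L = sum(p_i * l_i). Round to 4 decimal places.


Weighted contributions p_i * l_i:
  H: (14/36) * 3 = 42/36
  G: (19/36) * 2 = 38/36
  D: (3/36) * 4 = 12/36
Sum = (42 + 38 + 12)/36 = 92/36

L = 92/36 = 2.5556 bits/symbol


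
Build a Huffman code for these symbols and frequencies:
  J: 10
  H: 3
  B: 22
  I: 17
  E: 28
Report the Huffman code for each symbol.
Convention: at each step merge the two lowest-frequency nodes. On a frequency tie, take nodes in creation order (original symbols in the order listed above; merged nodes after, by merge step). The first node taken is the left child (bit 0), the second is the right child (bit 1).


Huffman tree construction:
Step 1: Merge H(3) + J(10) = 13
Step 2: Merge (H+J)(13) + I(17) = 30
Step 3: Merge B(22) + E(28) = 50
Step 4: Merge ((H+J)+I)(30) + (B+E)(50) = 80
Read each symbol's code off the tree from the root (left child = 0, right child = 1).

Codes:
  J: 001 (length 3)
  H: 000 (length 3)
  B: 10 (length 2)
  I: 01 (length 2)
  E: 11 (length 2)
Average code length: 173/80 = 2.1625 bits/symbol


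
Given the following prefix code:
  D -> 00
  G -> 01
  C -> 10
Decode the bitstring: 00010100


Decoding step by step:
Bits 00 -> D
Bits 01 -> G
Bits 01 -> G
Bits 00 -> D


Decoded message: DGGD


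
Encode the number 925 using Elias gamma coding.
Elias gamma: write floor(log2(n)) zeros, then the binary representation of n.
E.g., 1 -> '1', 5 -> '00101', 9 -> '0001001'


num_bits = floor(log2(925)) + 1 = 10
leading_zeros = num_bits - 1 = 9
binary(925) = 1110011101

Elias gamma(925) = '000000000' + '1110011101' = 0000000001110011101 (19 bits)


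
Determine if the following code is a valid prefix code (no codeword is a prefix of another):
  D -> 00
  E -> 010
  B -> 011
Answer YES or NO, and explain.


Checking each pair (does one codeword prefix another?):
  D='00' vs E='010': no prefix
  D='00' vs B='011': no prefix
  E='010' vs D='00': no prefix
  E='010' vs B='011': no prefix
  B='011' vs D='00': no prefix
  B='011' vs E='010': no prefix
No violation found over all pairs.

YES -- this is a valid prefix code. No codeword is a prefix of any other codeword.


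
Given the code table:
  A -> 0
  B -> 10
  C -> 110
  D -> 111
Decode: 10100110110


Decoding:
10 -> B
10 -> B
0 -> A
110 -> C
110 -> C


Result: BBACC


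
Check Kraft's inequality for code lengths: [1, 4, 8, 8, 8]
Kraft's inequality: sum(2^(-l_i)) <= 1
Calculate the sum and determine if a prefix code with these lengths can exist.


Sum = 2^(-1) + 2^(-4) + 2^(-8) + 2^(-8) + 2^(-8)
    = 0.5 + 0.0625 + 0.00390625 + 0.00390625 + 0.00390625
    = 147/256 = 0.57421875
Since 0.57421875 <= 1, Kraft's inequality IS satisfied.
A prefix code with these lengths CAN exist.

Kraft sum = 0.57421875. Satisfied.


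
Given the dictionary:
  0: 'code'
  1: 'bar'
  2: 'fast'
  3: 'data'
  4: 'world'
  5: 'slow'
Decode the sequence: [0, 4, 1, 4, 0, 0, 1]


Look up each index in the dictionary:
  0 -> 'code'
  4 -> 'world'
  1 -> 'bar'
  4 -> 'world'
  0 -> 'code'
  0 -> 'code'
  1 -> 'bar'

Decoded: "code world bar world code code bar"


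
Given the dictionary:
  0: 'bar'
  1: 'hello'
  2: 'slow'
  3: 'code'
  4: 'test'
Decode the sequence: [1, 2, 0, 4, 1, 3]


Look up each index in the dictionary:
  1 -> 'hello'
  2 -> 'slow'
  0 -> 'bar'
  4 -> 'test'
  1 -> 'hello'
  3 -> 'code'

Decoded: "hello slow bar test hello code"


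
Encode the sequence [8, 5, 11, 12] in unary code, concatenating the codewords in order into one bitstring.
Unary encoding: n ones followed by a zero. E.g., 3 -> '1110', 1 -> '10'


Encode each number as n ones followed by a terminating 0:
  8 -> 111111110 (9 bits)
  5 -> 111110 (6 bits)
  11 -> 111111111110 (12 bits)
  12 -> 1111111111110 (13 bits)
Total length = 9 + 6 + 12 + 13 = 40 bits.

Unary([8, 5, 11, 12]) = 1111111101111101111111111101111111111110 (40 bits)


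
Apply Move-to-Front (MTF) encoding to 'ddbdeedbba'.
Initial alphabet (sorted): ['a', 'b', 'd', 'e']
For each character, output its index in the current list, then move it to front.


MTF encoding:
'd': index 2 in ['a', 'b', 'd', 'e'] -> ['d', 'a', 'b', 'e']
'd': index 0 in ['d', 'a', 'b', 'e'] -> ['d', 'a', 'b', 'e']
'b': index 2 in ['d', 'a', 'b', 'e'] -> ['b', 'd', 'a', 'e']
'd': index 1 in ['b', 'd', 'a', 'e'] -> ['d', 'b', 'a', 'e']
'e': index 3 in ['d', 'b', 'a', 'e'] -> ['e', 'd', 'b', 'a']
'e': index 0 in ['e', 'd', 'b', 'a'] -> ['e', 'd', 'b', 'a']
'd': index 1 in ['e', 'd', 'b', 'a'] -> ['d', 'e', 'b', 'a']
'b': index 2 in ['d', 'e', 'b', 'a'] -> ['b', 'd', 'e', 'a']
'b': index 0 in ['b', 'd', 'e', 'a'] -> ['b', 'd', 'e', 'a']
'a': index 3 in ['b', 'd', 'e', 'a'] -> ['a', 'b', 'd', 'e']


Output: [2, 0, 2, 1, 3, 0, 1, 2, 0, 3]


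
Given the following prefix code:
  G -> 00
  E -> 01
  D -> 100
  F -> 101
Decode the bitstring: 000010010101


Decoding step by step:
Bits 00 -> G
Bits 00 -> G
Bits 100 -> D
Bits 101 -> F
Bits 01 -> E


Decoded message: GGDFE


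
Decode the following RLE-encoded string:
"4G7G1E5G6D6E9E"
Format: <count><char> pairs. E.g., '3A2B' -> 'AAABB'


Expanding each <count><char> pair:
  4G -> 'GGGG'
  7G -> 'GGGGGGG'
  1E -> 'E'
  5G -> 'GGGGG'
  6D -> 'DDDDDD'
  6E -> 'EEEEEE'
  9E -> 'EEEEEEEEE'

Decoded = GGGGGGGGGGGEGGGGGDDDDDDEEEEEEEEEEEEEEE


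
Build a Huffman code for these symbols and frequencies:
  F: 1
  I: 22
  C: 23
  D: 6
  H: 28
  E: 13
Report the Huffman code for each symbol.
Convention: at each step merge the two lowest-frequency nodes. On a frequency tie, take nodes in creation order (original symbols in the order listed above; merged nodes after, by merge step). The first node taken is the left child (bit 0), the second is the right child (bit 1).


Huffman tree construction:
Step 1: Merge F(1) + D(6) = 7
Step 2: Merge (F+D)(7) + E(13) = 20
Step 3: Merge ((F+D)+E)(20) + I(22) = 42
Step 4: Merge C(23) + H(28) = 51
Step 5: Merge (((F+D)+E)+I)(42) + (C+H)(51) = 93
Read each symbol's code off the tree from the root (left child = 0, right child = 1).

Codes:
  F: 0000 (length 4)
  I: 01 (length 2)
  C: 10 (length 2)
  D: 0001 (length 4)
  H: 11 (length 2)
  E: 001 (length 3)
Average code length: 213/93 = 2.2903 bits/symbol


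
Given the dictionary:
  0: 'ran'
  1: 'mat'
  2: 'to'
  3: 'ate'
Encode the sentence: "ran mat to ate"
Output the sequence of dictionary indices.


Look up each word in the dictionary:
  'ran' -> 0
  'mat' -> 1
  'to' -> 2
  'ate' -> 3

Encoded: [0, 1, 2, 3]


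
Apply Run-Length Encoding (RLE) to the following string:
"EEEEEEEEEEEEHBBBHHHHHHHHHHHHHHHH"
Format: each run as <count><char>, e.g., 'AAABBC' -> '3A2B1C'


Scanning runs left to right:
  i=0: run of 'E' x 12 -> '12E'
  i=12: run of 'H' x 1 -> '1H'
  i=13: run of 'B' x 3 -> '3B'
  i=16: run of 'H' x 16 -> '16H'

RLE = 12E1H3B16H


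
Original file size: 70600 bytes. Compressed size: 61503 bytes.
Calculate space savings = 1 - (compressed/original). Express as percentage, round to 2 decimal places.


ratio = compressed/original = 61503/70600 = 0.871147
savings = 1 - ratio = 1 - 0.871147 = 0.128853
as a percentage: 0.128853 * 100 = 12.89%

Space savings = 1 - 61503/70600 = 12.89%


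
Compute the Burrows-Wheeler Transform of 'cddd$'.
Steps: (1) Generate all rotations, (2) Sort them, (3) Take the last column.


Rotations (sorted):
  0: $cddd -> last char: d
  1: cddd$ -> last char: $
  2: d$cdd -> last char: d
  3: dd$cd -> last char: d
  4: ddd$c -> last char: c


BWT = d$ddc


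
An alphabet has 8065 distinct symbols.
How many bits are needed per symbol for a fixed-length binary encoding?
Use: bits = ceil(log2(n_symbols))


log2(8065) = 12.9775
Bracket: 2^12 = 4096 < 8065 <= 2^13 = 8192
So ceil(log2(8065)) = 13

bits = ceil(log2(8065)) = ceil(12.9775) = 13 bits


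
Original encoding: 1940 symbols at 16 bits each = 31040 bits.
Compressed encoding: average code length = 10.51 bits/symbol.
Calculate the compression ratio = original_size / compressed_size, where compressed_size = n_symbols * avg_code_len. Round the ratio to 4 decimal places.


original_size = n_symbols * orig_bits = 1940 * 16 = 31040 bits
compressed_size = n_symbols * avg_code_len = 1940 * 10.51 = 20389.4 bits
ratio = original_size / compressed_size = 31040 / 20389.4 = 1.5224

Compression ratio = 1.5224


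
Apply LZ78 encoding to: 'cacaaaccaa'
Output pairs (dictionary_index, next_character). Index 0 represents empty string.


LZ78 encoding steps:
Dictionary: {0: ''}
Step 1: w='' (idx 0), next='c' -> output (0, 'c'), add 'c' as idx 1
Step 2: w='' (idx 0), next='a' -> output (0, 'a'), add 'a' as idx 2
Step 3: w='c' (idx 1), next='a' -> output (1, 'a'), add 'ca' as idx 3
Step 4: w='a' (idx 2), next='a' -> output (2, 'a'), add 'aa' as idx 4
Step 5: w='c' (idx 1), next='c' -> output (1, 'c'), add 'cc' as idx 5
Step 6: w='aa' (idx 4), end of input -> output (4, '')


Encoded: [(0, 'c'), (0, 'a'), (1, 'a'), (2, 'a'), (1, 'c'), (4, '')]


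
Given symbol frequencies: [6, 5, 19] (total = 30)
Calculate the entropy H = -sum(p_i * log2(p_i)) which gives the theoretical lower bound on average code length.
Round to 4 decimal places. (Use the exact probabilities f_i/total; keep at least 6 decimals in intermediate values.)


Per-symbol terms -p_i * log2(p_i) with p_i = f_i/30:
  p = 6/30 = 0.200000: log2(p) = -2.321928, -p*log2(p) = 0.464386
  p = 5/30 = 0.166667: log2(p) = -2.584963, -p*log2(p) = 0.430827
  p = 19/30 = 0.633333: log2(p) = -0.658963, -p*log2(p) = 0.417343
H = 0.464386 + 0.430827 + 0.417343 = 1.312556

H = 1.3126 bits/symbol


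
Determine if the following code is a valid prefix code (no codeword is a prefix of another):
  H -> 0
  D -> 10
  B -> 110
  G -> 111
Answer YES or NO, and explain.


Checking each pair (does one codeword prefix another?):
  H='0' vs D='10': no prefix
  H='0' vs B='110': no prefix
  H='0' vs G='111': no prefix
  D='10' vs H='0': no prefix
  D='10' vs B='110': no prefix
  D='10' vs G='111': no prefix
  B='110' vs H='0': no prefix
  B='110' vs D='10': no prefix
  B='110' vs G='111': no prefix
  G='111' vs H='0': no prefix
  G='111' vs D='10': no prefix
  G='111' vs B='110': no prefix
No violation found over all pairs.

YES -- this is a valid prefix code. No codeword is a prefix of any other codeword.


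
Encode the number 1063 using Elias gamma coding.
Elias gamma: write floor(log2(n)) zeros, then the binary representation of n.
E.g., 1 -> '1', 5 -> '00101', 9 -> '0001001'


num_bits = floor(log2(1063)) + 1 = 11
leading_zeros = num_bits - 1 = 10
binary(1063) = 10000100111

Elias gamma(1063) = '0000000000' + '10000100111' = 000000000010000100111 (21 bits)


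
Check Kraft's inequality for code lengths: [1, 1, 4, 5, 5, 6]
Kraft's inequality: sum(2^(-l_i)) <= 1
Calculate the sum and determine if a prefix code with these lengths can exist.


Sum = 2^(-1) + 2^(-1) + 2^(-4) + 2^(-5) + 2^(-5) + 2^(-6)
    = 0.5 + 0.5 + 0.0625 + 0.03125 + 0.03125 + 0.015625
    = 73/64 = 1.140625
Since 1.140625 > 1, Kraft's inequality is NOT satisfied.
A prefix code with these lengths CANNOT exist.

Kraft sum = 1.140625. Not satisfied.


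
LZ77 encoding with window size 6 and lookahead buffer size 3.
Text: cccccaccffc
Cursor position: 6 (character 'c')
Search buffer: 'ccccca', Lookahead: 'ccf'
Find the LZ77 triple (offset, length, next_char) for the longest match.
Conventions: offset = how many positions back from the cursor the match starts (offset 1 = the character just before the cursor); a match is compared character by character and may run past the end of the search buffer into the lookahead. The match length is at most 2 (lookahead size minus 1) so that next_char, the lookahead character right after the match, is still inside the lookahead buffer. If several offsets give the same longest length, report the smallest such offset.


Try each offset into the search buffer:
  offset=1 (pos 5, char 'a'): match length 0
  offset=2 (pos 4, char 'c'): match length 1
  offset=3 (pos 3, char 'c'): match length 2
  offset=4 (pos 2, char 'c'): match length 2
  offset=5 (pos 1, char 'c'): match length 2
  offset=6 (pos 0, char 'c'): match length 2
Longest match has length 2, found at offsets 3, 4, 5, 6; take the smallest, offset 3.
next_char = character at position 6 + 2 = 8 -> 'f'

Best match: offset=3, length=2 (matching 'cc' starting at position 3)
LZ77 triple: (3, 2, 'f')


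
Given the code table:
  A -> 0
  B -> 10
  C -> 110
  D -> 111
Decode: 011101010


Decoding:
0 -> A
111 -> D
0 -> A
10 -> B
10 -> B


Result: ADABB


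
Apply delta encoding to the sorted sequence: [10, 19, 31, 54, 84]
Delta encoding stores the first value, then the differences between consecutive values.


First value: 10
Deltas:
  19 - 10 = 9
  31 - 19 = 12
  54 - 31 = 23
  84 - 54 = 30


Delta encoded: [10, 9, 12, 23, 30]
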